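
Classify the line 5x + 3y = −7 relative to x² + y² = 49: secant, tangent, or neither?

d² = (5·0 + 3·0 − (−7))²/34 = 49/34; r² = 49.
Since d² < r², the line cuts the circle twice.

secant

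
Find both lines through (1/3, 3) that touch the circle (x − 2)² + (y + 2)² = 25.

Write the tangent as mx − y + (3 − m·(1/3)) = 0 and set its distance from the centre to 5:
[m·(5/3) − (−5)]² = 25(m² + 1)
4m² − 3m = 0, so m = 0 or m = 3/4.
Through (1/3, 3) these give y = 3 and 3x − 4y = −11.

y = 3 and 3x − 4y = −11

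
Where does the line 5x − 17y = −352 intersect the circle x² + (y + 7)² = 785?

Express y = (352 + 5x)/17 and substitute into the circle:
314x² + 4710x − 5024 = 0  ⟹  x² + 15x − 16 = 0
x = 1 or x = −16, giving (1, 21) and (−16, 16).

(−16, 16) and (1, 21)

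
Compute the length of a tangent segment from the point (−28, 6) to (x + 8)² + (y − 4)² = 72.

2√83

With centre O = (−8, 4), |OP|² = 404 and r² = 72.
By the tangent–radius right angle, tangent length = √(|PO|² − r²) = √332 = 2√83.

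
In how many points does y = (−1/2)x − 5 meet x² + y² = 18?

0

Substituting the line into the circle gives 5x² + 20x + 28 = 0.
Δ = 400 − 560 = −160.
No real roots: the line does not meet the circle.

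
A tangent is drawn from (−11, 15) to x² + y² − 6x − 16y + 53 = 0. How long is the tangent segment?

With centre O = (3, 8), |OP|² = 245 and r² = 20.
Power of the point: PT² = |PO|² − r² = 225, so PT = 15.

15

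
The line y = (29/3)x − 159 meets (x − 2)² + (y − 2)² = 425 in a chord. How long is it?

5√34

Substitute y = (−477 + 29x)/3:
850x² − 28050x + 229500 = 0  ⟹  x² − 33x + 270 = 0
x = 18 or x = 15, giving (18, 15) and (15, −14).
Chord length = distance between (18, 15) and (15, −14) = √850 = 5√34.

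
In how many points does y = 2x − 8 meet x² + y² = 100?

Substituting the line into the circle gives 5x² − 32x − 36 = 0.
Discriminant = (−32)² − 4·5·(−36) = 1744 > 0.
Two real roots: the line is a secant.

2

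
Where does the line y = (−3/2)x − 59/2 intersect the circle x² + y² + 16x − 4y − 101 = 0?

(−21, 2) and (−13, −10)

From the line, y = (−59 − 3x)/2. Substituting:
13x² + 442x + 3549 = 0  ⟹  x² + 34x + 273 = 0
x = −13 or x = −21, giving (−13, −10) and (−21, 2).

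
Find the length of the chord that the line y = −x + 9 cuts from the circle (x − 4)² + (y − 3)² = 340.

26√2

Substitute y = −x + 9:
2x² − 20x − 288 = 0  ⟹  x² − 10x − 144 = 0
x = 18 or x = −8, giving (18, −9) and (−8, 17).
|(18, −9) − (−8, 17)| = √((26)² + (−26)²) = 26√2.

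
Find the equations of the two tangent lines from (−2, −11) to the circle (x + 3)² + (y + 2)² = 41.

5x − 4y = 34 and 4x + 5y = −63

A line y − (−11) = m(x − (−2)) is tangent when its distance from (−3, −2) is √41:
(−1m − (9))² = 41(m² + 1)
20m² − 9m − 20 = 0, so m = 5/4 or m = −4/5.
With m = 5/4: 5x − 4y = 34. With m = −4/5: 4x + 5y = −63.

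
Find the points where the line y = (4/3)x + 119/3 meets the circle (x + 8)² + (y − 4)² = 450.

(−29, 1) and (−11, 25)

Express y = (119 + 4x)/3 and substitute into the circle:
25x² + 1000x + 7975 = 0  ⟹  x² + 40x + 319 = 0
x = −11 or x = −29, giving (−11, 25) and (−29, 1).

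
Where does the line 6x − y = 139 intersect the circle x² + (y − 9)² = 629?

Express y = 6x − 139 and substitute into the circle:
37x² − 1776x + 21275 = 0  ⟹  x² − 48x + 575 = 0
x = 25 or x = 23, giving (25, 11) and (23, −1).

(23, −1) and (25, 11)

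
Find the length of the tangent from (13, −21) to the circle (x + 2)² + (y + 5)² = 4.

With centre O = (−2, −5), |OP|² = 481 and r² = 4.
Power of the point: PT² = |PO|² − r² = 477, so PT = 3√53.

3√53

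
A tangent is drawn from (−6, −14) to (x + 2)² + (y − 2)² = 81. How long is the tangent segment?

√191

The centre is (−2, 2) and r = 9. The square of the distance from P to the centre is 16 + 256 = 272.
The tangent meets the radius at right angles, so tangent² = |PO|² − r² = 272 − 81 = 191.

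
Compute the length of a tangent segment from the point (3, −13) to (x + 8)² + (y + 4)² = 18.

2√46

With centre O = (−8, −4), |OP|² = 202 and r² = 18.
By the tangent–radius right angle, tangent length = √(|PO|² − r²) = √184 = 2√46.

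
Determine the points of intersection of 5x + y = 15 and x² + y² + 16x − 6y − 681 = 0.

(−3, 30) and (7, −20)

Express y = −5x + 15 and substitute into the circle:
26x² − 104x − 546 = 0  ⟹  x² − 4x − 21 = 0
x = 7 or x = −3, giving (7, −20) and (−3, 30).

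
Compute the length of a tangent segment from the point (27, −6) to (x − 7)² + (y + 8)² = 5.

√399

Centre (7, −8), r² = 5. |PO|² = (20)² + (2)² = 404.
Power of the point: PT² = |PO|² − r² = 399, so PT = √399.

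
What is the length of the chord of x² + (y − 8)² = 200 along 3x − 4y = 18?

Centre (0, 8), r² = 200. Perpendicular distance d from centre to line = |−50| / √25 = 50/√25.
Half the chord is √(r² − d²) = √(100), so the full chord is 20.

20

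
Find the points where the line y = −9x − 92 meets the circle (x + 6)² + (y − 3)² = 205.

From the line, y = −9x − 92. Substituting:
82x² + 1722x + 8856 = 0  ⟹  x² + 21x + 108 = 0
x = −9 or x = −12, giving (−9, −11) and (−12, 16).

(−12, 16) and (−9, −11)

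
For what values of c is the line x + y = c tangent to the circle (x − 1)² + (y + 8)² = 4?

The line touches the circle iff its distance from (1, −8) is 2:
|1·1 + 1·(−8) − c| / √2 = 2
|c − (−7)| = 2√2.

c = −7 ± 2√2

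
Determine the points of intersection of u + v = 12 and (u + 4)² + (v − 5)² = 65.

(0, 12) and (3, 9)

From the line, v = −u + 12. Substituting:
2u² − 6u = 0  ⟹  u² − 3u = 0
u = 3 or u = 0, giving (3, 9) and (0, 12).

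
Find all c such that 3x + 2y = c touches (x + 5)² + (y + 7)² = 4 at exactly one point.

The line touches the circle iff its distance from (−5, −7) is 2:
|3·(−5) + 2·(−7) − c| / √13 = 2
|c − (−29)| = 2√13.

c = −29 ± 2√13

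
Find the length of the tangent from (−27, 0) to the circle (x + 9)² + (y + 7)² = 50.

Centre (−9, −7), r² = 50. |PO|² = (−18)² + (7)² = 373.
By the tangent–radius right angle, tangent length = √(|PO|² − r²) = √323.

√323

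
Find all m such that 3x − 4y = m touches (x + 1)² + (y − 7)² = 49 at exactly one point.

m = −66 or m = 4

The line touches the circle iff its distance from (−1, 7) is 7:
|3·(−1) − 4·7 − m| / √25 = 7
|m − (−31)| = 7·5, so m = 4 or m = −66.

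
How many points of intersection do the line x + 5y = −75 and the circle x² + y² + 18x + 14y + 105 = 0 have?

d² = (1·(−9) + 5·(−7) − (−75))²/26 = 961/26; r² = 25.
Since d² > r², the line lies outside the circle.

0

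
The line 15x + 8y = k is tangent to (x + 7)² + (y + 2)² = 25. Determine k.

k = −206 or k = −36

The line touches the circle iff its distance from (−7, −2) is 5:
|15·(−7) + 8·(−2) − k| / √289 = 5
|k − (−121)| = 5·17, so k = −36 or k = −206.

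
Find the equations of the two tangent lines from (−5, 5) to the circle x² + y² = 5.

A line y − (5) = m(x − (−5)) is tangent when its distance from (0, 0) is √5:
[m·(5) − (−5)]² = 5(m² + 1)
2m² + 5m + 2 = 0, so m = −1/2 or m = −2.
With m = −1/2: x + 2y = 5. With m = −2: 2x + y = −5.

x + 2y = 5 and 2x + y = −5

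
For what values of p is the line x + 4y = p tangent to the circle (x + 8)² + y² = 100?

p = −8 ± 10√17

For a tangent, require d(centre, line) = r = 10.
|1·(−8) + 4·0 − p| / √17 = 10
|p − (−8)| = 10√17.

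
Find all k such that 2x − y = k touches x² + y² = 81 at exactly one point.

For a tangent, require d(centre, line) = r = 9.
|2·0 − 1·0 − k| / √5 = 9
|k| = 9√5.

k = ±9√5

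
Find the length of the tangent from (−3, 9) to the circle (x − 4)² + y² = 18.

Centre (4, 0), r² = 18. |PO|² = (−7)² + (9)² = 130.
Power of the point: PT² = |PO|² − r² = 112, so PT = 4√7.

4√7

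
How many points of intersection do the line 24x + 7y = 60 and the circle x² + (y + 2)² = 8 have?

0

d² = (24·0 + 7·(−2) − (60))²/625 = 5476/625; r² = 8.
Since d² > r², the line lies outside the circle.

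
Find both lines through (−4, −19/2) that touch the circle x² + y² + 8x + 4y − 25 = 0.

x + 2y = −23 and x − 2y = 15

A line y − (−19/2) = m(x − (−4)) is tangent when its distance from (−4, −2) is 3√5:
[m·(0) − (15/2)]² = 45(m² + 1)
4m² − 1 = 0, so m = −1/2 or m = 1/2.
With m = −1/2: x + 2y = −23. With m = 1/2: x − 2y = 15.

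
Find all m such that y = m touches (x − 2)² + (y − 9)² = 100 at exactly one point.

m = −1 or m = 19

For a tangent, require d(centre, line) = r = 10.
|0·2 + 1·9 − m| / √1 = 10
|m − (9)| = 10, so m = 19 or m = −1.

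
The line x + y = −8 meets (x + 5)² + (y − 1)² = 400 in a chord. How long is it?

28√2

Express y = −x − 8 and substitute into the circle:
2x² + 28x − 294 = 0  ⟹  x² + 14x − 147 = 0
x = 7 or x = −21, giving (7, −15) and (−21, 13).
|(7, −15) − (−21, 13)| = √((28)² + (−28)²) = 28√2.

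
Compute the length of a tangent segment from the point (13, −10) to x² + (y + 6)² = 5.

The centre is (0, −6) and r = √5. The square of the distance from P to the centre is 169 + 16 = 185.
The tangent meets the radius at right angles, so tangent² = |PO|² − r² = 185 − 5 = 180.

6√5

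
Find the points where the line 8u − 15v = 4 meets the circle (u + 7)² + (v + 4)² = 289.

From the line, v = (−4 + 8u)/15. Substituting:
289u² + 4046u − 50864 = 0  ⟹  u² + 14u − 176 = 0
u = 8 or u = −22, giving (8, 4) and (−22, −12).

(−22, −12) and (8, 4)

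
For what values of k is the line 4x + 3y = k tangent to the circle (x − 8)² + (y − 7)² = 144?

The line touches the circle iff its distance from (8, 7) is 12:
|4·8 + 3·7 − k| / √25 = 12
|k − (53)| = 12·5, so k = 113 or k = −7.

k = −7 or k = 113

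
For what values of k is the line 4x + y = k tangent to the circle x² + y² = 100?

k = ±10√17

Tangency holds when the distance from the centre (0, 0) to the line equals the radius 10:
|4·0 + 1·0 − k| / √17 = 10
|k| = 10√17.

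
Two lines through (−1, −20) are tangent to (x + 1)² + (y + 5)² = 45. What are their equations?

Write the tangent as mx − y + (−20 − m·(−1)) = 0 and set its distance from the centre to 3√5:
(0m − (15))² = 45(m² + 1)
m² − 4 = 0, so m = −2 or m = 2.
With m = −2: 2x + y = −22. With m = 2: 2x − y = 18.

2x + y = −22 and 2x − y = 18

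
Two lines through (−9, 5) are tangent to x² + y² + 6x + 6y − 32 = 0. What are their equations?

A line y − (5) = m(x − (−9)) is tangent when its distance from (−3, −3) is 5√2:
[m·(6) − (−8)]² = 50(m² + 1)
7m² − 48m − 7 = 0, so m = −1/7 or m = 7.
Through (−9, 5) these give x + 7y = 26 and 7x − y = −68.

x + 7y = 26 and 7x − y = −68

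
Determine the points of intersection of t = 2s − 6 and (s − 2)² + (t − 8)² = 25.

(5, 4) and (7, 8)

From the line, t = 2s − 6. Substituting:
5s² − 60s + 175 = 0  ⟹  s² − 12s + 35 = 0
s = 7 or s = 5, giving (7, 8) and (5, 4).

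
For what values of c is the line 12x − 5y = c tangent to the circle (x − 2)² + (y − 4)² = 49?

The line touches the circle iff its distance from (2, 4) is 7:
|12·2 − 5·4 − c| / √169 = 7
|c − (4)| = 7·13, so c = 95 or c = −87.

c = −87 or c = 95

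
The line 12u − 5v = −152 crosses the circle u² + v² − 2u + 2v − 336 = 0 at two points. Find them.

(−16, −8) and (−6, 16)

Express v = (152 + 12u)/5 and substitute into the circle:
169u² + 3718u + 16224 = 0  ⟹  u² + 22u + 96 = 0
u = −6 or u = −16, giving (−6, 16) and (−16, −8).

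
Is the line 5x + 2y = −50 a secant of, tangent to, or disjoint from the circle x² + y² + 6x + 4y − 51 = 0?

d² = (5·(−3) + 2·(−2) − (−50))²/29 = 961/29; r² = 64.
Since d² < r², the line cuts the circle twice.

secant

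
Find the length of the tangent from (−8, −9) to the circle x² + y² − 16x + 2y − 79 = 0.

4√11

With centre O = (8, −1), |OP|² = 320 and r² = 144.
The tangent meets the radius at right angles, so tangent² = |PO|² − r² = 320 − 144 = 176.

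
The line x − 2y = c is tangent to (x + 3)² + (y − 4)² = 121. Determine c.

c = −11 ± 11√5

For a tangent, require d(centre, line) = r = 11.
|1·(−3) − 2·4 − c| / √5 = 11
|c − (−11)| = 11√5.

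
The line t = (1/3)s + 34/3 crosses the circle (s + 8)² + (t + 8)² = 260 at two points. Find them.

(−16, 6) and (−10, 8)

From the line, t = (34 + s)/3. Substituting:
10s² + 260s + 1600 = 0  ⟹  s² + 26s + 160 = 0
s = −10 or s = −16, giving (−10, 8) and (−16, 6).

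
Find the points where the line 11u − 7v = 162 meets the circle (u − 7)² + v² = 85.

Express v = (−162 + 11u)/7 and substitute into the circle:
170u² − 4250u + 24480 = 0  ⟹  u² − 25u + 144 = 0
u = 16 or u = 9, giving (16, 2) and (9, −9).

(9, −9) and (16, 2)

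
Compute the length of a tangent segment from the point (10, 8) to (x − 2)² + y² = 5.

√123

The centre is (2, 0) and r = √5. The square of the distance from P to the centre is 64 + 64 = 128.
Power of the point: PT² = |PO|² − r² = 123, so PT = √123.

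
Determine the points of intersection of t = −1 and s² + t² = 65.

(−8, −1) and (8, −1)

Express t = −1 and substitute into the circle:
s² − 64 = 0
s = 8 or s = −8, giving (8, −1) and (−8, −1).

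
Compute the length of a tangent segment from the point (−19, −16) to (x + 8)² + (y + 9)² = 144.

√26

With centre O = (−8, −9), |OP|² = 170 and r² = 144.
By the tangent–radius right angle, tangent length = √(|PO|² − r²) = √26.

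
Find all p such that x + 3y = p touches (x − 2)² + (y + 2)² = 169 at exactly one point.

p = −4 ± 13√10

Tangency holds when the distance from the centre (2, −2) to the line equals the radius 13:
|1·2 + 3·(−2) − p| / √10 = 13
|p − (−4)| = 13√10.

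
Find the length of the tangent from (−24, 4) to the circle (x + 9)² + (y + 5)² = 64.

With centre O = (−9, −5), |OP|² = 306 and r² = 64.
The tangent meets the radius at right angles, so tangent² = |PO|² − r² = 306 − 64 = 242.

11√2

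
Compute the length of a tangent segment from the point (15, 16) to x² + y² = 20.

√461

With centre O = (0, 0), |OP|² = 481 and r² = 20.
By the tangent–radius right angle, tangent length = √(|PO|² − r²) = √461.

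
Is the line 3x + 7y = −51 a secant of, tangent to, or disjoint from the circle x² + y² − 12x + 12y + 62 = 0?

disjoint

Centre (6, −6), r² = 10. Distance² from centre to line = (27)²/58 = 729/58.
Since d² > r², the line lies outside the circle.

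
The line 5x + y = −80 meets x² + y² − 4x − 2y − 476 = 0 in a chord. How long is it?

5√26

The distance from (2, 1) to the line is 91/√26, and r² = 481.
Chord = 2√(r² − d²) = 2·√(325/2) = 5√26.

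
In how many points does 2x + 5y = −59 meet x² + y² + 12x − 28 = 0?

0

Substituting the line into the circle gives 29x² + 536x + 2781 = 0.
Discriminant = (536)² − 4·29·(2781) = −35300 < 0.
No real roots: the line does not meet the circle.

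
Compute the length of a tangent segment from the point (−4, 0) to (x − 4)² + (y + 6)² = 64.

With centre O = (4, −6), |OP|² = 100 and r² = 64.
Power of the point: PT² = |PO|² − r² = 36, so PT = 6.

6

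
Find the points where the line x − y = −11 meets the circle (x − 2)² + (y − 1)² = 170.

(−11, 0) and (3, 14)

Substitute y = x + 11:
2x² + 16x − 66 = 0  ⟹  x² + 8x − 33 = 0
x = 3 or x = −11, giving (3, 14) and (−11, 0).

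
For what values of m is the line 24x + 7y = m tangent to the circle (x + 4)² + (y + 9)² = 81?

m = −384 or m = 66

For a tangent, require d(centre, line) = r = 9.
|24·(−4) + 7·(−9) − m| / √625 = 9
|m − (−159)| = 9·25, so m = 66 or m = −384.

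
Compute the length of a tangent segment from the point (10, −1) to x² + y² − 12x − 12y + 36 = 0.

√29

With centre O = (6, 6), |OP|² = 65 and r² = 36.
Power of the point: PT² = |PO|² − r² = 29, so PT = √29.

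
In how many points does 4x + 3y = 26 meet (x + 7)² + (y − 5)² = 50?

Substituting the line into the circle gives 25x² + 38x + 112 = 0.
Δ = 1444 − 11200 = −9756.
No real roots: the line does not meet the circle.

0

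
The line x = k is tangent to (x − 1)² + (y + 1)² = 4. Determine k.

For a tangent, require d(centre, line) = r = 2.
|1·1 + 0·(−1) − k| / √1 = 2
|k − (1)| = 2, so k = 3 or k = −1.

k = −1 or k = 3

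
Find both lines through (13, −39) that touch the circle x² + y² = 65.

Let a tangent through (13, −39) have slope m. Its distance from (0, 0) must equal √65:
[m·(−13) − (39)]² = 65(m² + 1)
4m² + 39m + 56 = 0, so m = −7/4 or m = −8.
Through (13, −39) these give 7x + 4y = −65 and 8x + y = 65.

7x + 4y = −65 and 8x + y = 65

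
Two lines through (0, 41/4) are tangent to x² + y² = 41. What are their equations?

Write the tangent as mx − y + (41/4 − m·(0)) = 0 and set its distance from the centre to √41:
(0m − (−41/4))² = 41(m² + 1)
16m² − 25 = 0, so m = 5/4 or m = −5/4.
With m = 5/4: 5x − 4y = −41. With m = −5/4: 5x + 4y = 41.

5x − 4y = −41 and 5x + 4y = 41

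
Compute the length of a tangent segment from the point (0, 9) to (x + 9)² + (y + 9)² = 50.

Centre (−9, −9), r² = 50. |PO|² = (9)² + (18)² = 405.
By the tangent–radius right angle, tangent length = √(|PO|² − r²) = √355.

√355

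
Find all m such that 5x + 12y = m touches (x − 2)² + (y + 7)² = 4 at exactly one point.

Tangency holds when the distance from the centre (2, −7) to the line equals the radius 2:
|5·2 + 12·(−7) − m| / √169 = 2
|m − (−74)| = 2·13, so m = −48 or m = −100.

m = −100 or m = −48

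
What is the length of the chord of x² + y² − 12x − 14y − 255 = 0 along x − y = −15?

The distance from (6, 7) to the line is 14/√2, and r² = 340.
Chord = 2√(r² − d²) = 2·√(242) = 22√2.

22√2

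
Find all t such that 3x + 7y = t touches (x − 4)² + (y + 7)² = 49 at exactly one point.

t = −37 ± 7√58

For a tangent, require d(centre, line) = r = 7.
|3·4 + 7·(−7) − t| / √58 = 7
|t − (−37)| = 7√58.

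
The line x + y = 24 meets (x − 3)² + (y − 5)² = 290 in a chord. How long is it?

The distance from (3, 5) to the line is 16/√2, and r² = 290.
Half the chord is √(r² − d²) = √(162), so the full chord is 18√2.

18√2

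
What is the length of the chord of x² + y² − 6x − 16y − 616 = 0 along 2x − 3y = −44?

The distance from (3, 8) to the line is 26/√13, and r² = 689.
Half the chord is √(r² − d²) = √(637), so the full chord is 14√13.

14√13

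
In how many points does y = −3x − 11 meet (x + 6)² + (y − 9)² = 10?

Substituting the line into the circle gives 10x² + 132x + 426 = 0.
Discriminant = (132)² − 4·10·(426) = 384 > 0.
Two real roots: the line is a secant.

2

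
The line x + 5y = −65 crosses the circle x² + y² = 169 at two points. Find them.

Express y = (−65 − x)/5 and substitute into the circle:
26x² + 130x = 0  ⟹  x² + 5x = 0
x = 0 or x = −5, giving (0, −13) and (−5, −12).

(−5, −12) and (0, −13)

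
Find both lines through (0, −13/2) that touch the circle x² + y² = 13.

3x − 2y = 13 and 3x + 2y = −13

Write the tangent as mx − y + (−13/2 − m·(0)) = 0 and set its distance from the centre to √13:
[m·(0) − (13/2)]² = 13(m² + 1)
4m² − 9 = 0, so m = 3/2 or m = −3/2.
Through (0, −13/2) these give 3x − 2y = 13 and 3x + 2y = −13.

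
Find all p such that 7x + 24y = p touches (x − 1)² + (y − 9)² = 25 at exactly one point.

p = 98 or p = 348

Tangency holds when the distance from the centre (1, 9) to the line equals the radius 5:
|7·1 + 24·9 − p| / √625 = 5
|p − (223)| = 5·25, so p = 348 or p = 98.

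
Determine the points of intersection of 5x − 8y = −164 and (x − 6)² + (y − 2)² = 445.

(−12, 13) and (4, 23)

Express y = (164 + 5x)/8 and substitute into the circle:
89x² + 712x − 4272 = 0  ⟹  x² + 8x − 48 = 0
x = 4 or x = −12, giving (4, 23) and (−12, 13).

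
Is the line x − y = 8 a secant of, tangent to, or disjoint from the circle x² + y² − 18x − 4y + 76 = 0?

secant

d² = (1·9 − 1·2 − (8))²/2 = 1/2; r² = 9.
Since d² < r², the line cuts the circle twice.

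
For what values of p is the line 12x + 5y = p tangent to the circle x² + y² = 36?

The line touches the circle iff its distance from (0, 0) is 6:
|12·0 + 5·0 − p| / √169 = 6
|p| = 6·13, so p = 78 or p = −78.

p = −78 or p = 78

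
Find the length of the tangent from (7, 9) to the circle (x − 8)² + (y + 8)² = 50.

Centre (8, −8), r² = 50. |PO|² = (−1)² + (17)² = 290.
The tangent meets the radius at right angles, so tangent² = |PO|² − r² = 290 − 50 = 240.

4√15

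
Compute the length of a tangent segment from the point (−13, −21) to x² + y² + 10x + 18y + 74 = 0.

4√11

Centre (−5, −9), r² = 32. |PO|² = (−8)² + (−12)² = 208.
Power of the point: PT² = |PO|² − r² = 176, so PT = 4√11.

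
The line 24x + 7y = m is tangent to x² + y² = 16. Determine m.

m = −100 or m = 100

For a tangent, require d(centre, line) = r = 4.
|24·0 + 7·0 − m| / √625 = 4
|m| = 4·25, so m = 100 or m = −100.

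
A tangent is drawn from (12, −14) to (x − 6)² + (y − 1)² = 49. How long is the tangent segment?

With centre O = (6, 1), |OP|² = 261 and r² = 49.
The tangent meets the radius at right angles, so tangent² = |PO|² − r² = 261 − 49 = 212.

2√53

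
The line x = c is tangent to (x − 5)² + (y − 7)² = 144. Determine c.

For a tangent, require d(centre, line) = r = 12.
|1·5 + 0·7 − c| / √1 = 12
|c − (5)| = 12, so c = 17 or c = −7.

c = −7 or c = 17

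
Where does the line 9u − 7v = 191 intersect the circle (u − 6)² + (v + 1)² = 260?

From the line, v = (−191 + 9u)/7. Substituting:
130u² − 3900u + 22880 = 0  ⟹  u² − 30u + 176 = 0
u = 22 or u = 8, giving (22, 1) and (8, −17).

(8, −17) and (22, 1)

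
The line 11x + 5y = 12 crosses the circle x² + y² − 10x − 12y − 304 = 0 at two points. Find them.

(−8, 20) and (7, −13)

From the line, y = (12 − 11x)/5. Substituting:
146x² + 146x − 8176 = 0  ⟹  x² + x − 56 = 0
x = 7 or x = −8, giving (7, −13) and (−8, 20).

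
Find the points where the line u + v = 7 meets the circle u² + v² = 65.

Substitute v = −u + 7:
2u² − 14u − 16 = 0  ⟹  u² − 7u − 8 = 0
u = 8 or u = −1, giving (8, −1) and (−1, 8).

(−1, 8) and (8, −1)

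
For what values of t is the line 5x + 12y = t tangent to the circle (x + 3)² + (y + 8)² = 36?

Tangency holds when the distance from the centre (−3, −8) to the line equals the radius 6:
|5·(−3) + 12·(−8) − t| / √169 = 6
|t − (−111)| = 6·13, so t = −33 or t = −189.

t = −189 or t = −33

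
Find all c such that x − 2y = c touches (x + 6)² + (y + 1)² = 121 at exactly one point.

For a tangent, require d(centre, line) = r = 11.
|1·(−6) − 2·(−1) − c| / √5 = 11
|c − (−4)| = 11√5.

c = −4 ± 11√5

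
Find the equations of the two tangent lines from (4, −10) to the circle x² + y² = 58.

A line y − (−10) = m(x − (4)) is tangent when its distance from (0, 0) is √58:
[m·(−4) − (10)]² = 58(m² + 1)
21m² − 40m − 21 = 0, so m = 7/3 or m = −3/7.
Through (4, −10) these give 7x − 3y = 58 and 3x + 7y = −58.

7x − 3y = 58 and 3x + 7y = −58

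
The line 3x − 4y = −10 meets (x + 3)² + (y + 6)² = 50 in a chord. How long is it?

The distance from (−3, −6) to the line is 25/√25, and r² = 50.
Half the chord is √(r² − d²) = √(25), so the full chord is 10.

10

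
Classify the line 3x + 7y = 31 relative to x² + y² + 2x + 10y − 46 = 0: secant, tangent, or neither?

neither

Substituting the line into the circle gives 58x² − 298x + 877 = 0.
Discriminant = (−298)² − 4·58·(877) = −114660 < 0.
No real roots: the line does not meet the circle.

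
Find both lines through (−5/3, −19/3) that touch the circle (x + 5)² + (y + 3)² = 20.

2x − y = 3 and x − 2y = 11

Write the tangent as mx − y + (−19/3 − m·(−5/3)) = 0 and set its distance from the centre to 2√5:
[m·(−10/3) − (10/3)]² = 20(m² + 1)
2m² − 5m + 2 = 0, so m = 2 or m = 1/2.
With m = 2: 2x − y = 3. With m = 1/2: x − 2y = 11.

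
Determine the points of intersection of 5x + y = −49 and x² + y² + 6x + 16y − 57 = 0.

From the line, y = −5x − 49. Substituting:
26x² + 416x + 1560 = 0  ⟹  x² + 16x + 60 = 0
x = −6 or x = −10, giving (−6, −19) and (−10, 1).

(−10, 1) and (−6, −19)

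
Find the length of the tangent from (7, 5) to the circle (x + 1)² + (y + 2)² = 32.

Centre (−1, −2), r² = 32. |PO|² = (8)² + (7)² = 113.
By the tangent–radius right angle, tangent length = √(|PO|² − r²) = √81 = 9.

9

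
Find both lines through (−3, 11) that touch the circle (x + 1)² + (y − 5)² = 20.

Let a tangent through (−3, 11) have slope m. Its distance from (−1, 5) must equal 2√5:
(2m − (−6))² = 20(m² + 1)
2m² − 3m − 2 = 0, so m = 2 or m = −1/2.
Through (−3, 11) these give 2x − y = −17 and x + 2y = 19.

2x − y = −17 and x + 2y = 19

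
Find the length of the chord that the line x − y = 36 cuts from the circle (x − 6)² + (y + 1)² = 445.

The distance from (6, −1) to the line is 29/√2, and r² = 445.
Chord = 2√(r² − d²) = 2·√(49/2) = 7√2.

7√2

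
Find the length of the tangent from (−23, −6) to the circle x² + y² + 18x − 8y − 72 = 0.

√127

With centre O = (−9, 4), |OP|² = 296 and r² = 169.
Power of the point: PT² = |PO|² − r² = 127, so PT = √127.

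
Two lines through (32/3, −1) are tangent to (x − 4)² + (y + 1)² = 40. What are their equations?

Let a tangent through (32/3, −1) have slope m. Its distance from (4, −1) must equal 2√10:
(−20/3m − (0))² = 40(m² + 1)
m² − 9 = 0, so m = 3 or m = −3.
With m = 3: 3x − y = 33. With m = −3: 3x + y = 31.

3x − y = 33 and 3x + y = 31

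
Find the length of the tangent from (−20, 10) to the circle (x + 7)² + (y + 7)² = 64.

Centre (−7, −7), r² = 64. |PO|² = (−13)² + (17)² = 458.
Power of the point: PT² = |PO|² − r² = 394, so PT = √394.

√394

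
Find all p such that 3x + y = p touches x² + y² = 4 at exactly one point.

p = ±2√10

Tangency holds when the distance from the centre (0, 0) to the line equals the radius 2:
|3·0 + 1·0 − p| / √10 = 2
|p| = 2√10.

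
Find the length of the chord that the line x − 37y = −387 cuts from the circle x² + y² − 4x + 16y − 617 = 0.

√1370

Express y = (387 + x)/37 and substitute into the circle:
1370x² − 4110x − 465800 = 0  ⟹  x² − 3x − 340 = 0
x = 20 or x = −17, giving (20, 11) and (−17, 10).
|(20, 11) − (−17, 10)| = √((37)² + (1)²) = √1370.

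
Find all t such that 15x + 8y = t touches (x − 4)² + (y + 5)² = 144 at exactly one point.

The line touches the circle iff its distance from (4, −5) is 12:
|15·4 + 8·(−5) − t| / √289 = 12
|t − (20)| = 12·17, so t = 224 or t = −184.

t = −184 or t = 224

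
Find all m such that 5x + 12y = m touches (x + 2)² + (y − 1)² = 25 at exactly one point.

m = −63 or m = 67

For a tangent, require d(centre, line) = r = 5.
|5·(−2) + 12·1 − m| / √169 = 5
|m − (2)| = 5·13, so m = 67 or m = −63.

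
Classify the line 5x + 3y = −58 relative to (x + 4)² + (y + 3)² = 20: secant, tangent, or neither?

Substituting the line into the circle gives 34x² + 562x + 2365 = 0.
Discriminant = (562)² − 4·34·(2365) = −5796 < 0.
No real roots: the line does not meet the circle.

neither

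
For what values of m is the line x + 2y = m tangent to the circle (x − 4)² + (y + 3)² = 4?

For a tangent, require d(centre, line) = r = 2.
|1·4 + 2·(−3) − m| / √5 = 2
|m − (−2)| = 2√5.

m = −2 ± 2√5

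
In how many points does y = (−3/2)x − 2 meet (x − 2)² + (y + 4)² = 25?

2

Substituting the line into the circle gives 13x² − 40x − 68 = 0.
Discriminant = (−40)² − 4·13·(−68) = 5136 > 0.
Two real roots: the line is a secant.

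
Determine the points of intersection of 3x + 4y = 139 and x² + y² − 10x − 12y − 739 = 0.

(1, 34) and (33, 10)

Substitute y = (139 − 3x)/4:
25x² − 850x + 825 = 0  ⟹  x² − 34x + 33 = 0
x = 33 or x = 1, giving (33, 10) and (1, 34).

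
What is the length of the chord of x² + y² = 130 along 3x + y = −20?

6√10

Express y = −3x − 20 and substitute into the circle:
10x² + 120x + 270 = 0  ⟹  x² + 12x + 27 = 0
x = −3 or x = −9, giving (−3, −11) and (−9, 7).
|(−3, −11) − (−9, 7)| = √((6)² + (−18)²) = 6√10.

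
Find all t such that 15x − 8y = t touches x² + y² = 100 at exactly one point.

t = −170 or t = 170

For a tangent, require d(centre, line) = r = 10.
|15·0 − 8·0 − t| / √289 = 10
|t| = 10·17, so t = 170 or t = −170.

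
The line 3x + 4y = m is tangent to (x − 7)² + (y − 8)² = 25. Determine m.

m = 28 or m = 78

For a tangent, require d(centre, line) = r = 5.
|3·7 + 4·8 − m| / √25 = 5
|m − (53)| = 5·5, so m = 78 or m = 28.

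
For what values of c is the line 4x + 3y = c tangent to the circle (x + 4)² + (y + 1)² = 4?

c = −29 or c = −9

The line touches the circle iff its distance from (−4, −1) is 2:
|4·(−4) + 3·(−1) − c| / √25 = 2
|c − (−19)| = 2·5, so c = −9 or c = −29.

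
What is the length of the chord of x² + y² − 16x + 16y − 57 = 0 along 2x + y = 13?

The distance from (8, −8) to the line is 5/√5, and r² = 185.
Half the chord is √(r² − d²) = √(180), so the full chord is 12√5.

12√5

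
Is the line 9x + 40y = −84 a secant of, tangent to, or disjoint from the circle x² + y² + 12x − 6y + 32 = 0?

Substituting the line into the circle gives 1681x² + 22872x + 78416 = 0.
Discriminant = (22872)² − 4·1681·(78416) = −4140800 < 0.
No real roots: the line does not meet the circle.

disjoint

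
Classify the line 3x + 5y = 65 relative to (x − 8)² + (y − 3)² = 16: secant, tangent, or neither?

neither

Substituting the line into the circle gives 34x² − 700x + 3700 = 0.
Δ = 490000 − 503200 = −13200.
No real roots: the line does not meet the circle.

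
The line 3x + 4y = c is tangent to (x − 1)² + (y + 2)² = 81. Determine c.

For a tangent, require d(centre, line) = r = 9.
|3·1 + 4·(−2) − c| / √25 = 9
|c − (−5)| = 9·5, so c = 40 or c = −50.

c = −50 or c = 40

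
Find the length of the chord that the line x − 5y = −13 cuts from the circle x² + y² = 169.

5√26

Centre (0, 0), r² = 169. Perpendicular distance d from centre to line = |13| / √26 = 13/√26.
Half the chord is √(r² − d²) = √(325/2), so the full chord is 5√26.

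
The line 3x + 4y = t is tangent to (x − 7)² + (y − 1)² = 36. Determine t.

For a tangent, require d(centre, line) = r = 6.
|3·7 + 4·1 − t| / √25 = 6
|t − (25)| = 6·5, so t = 55 or t = −5.

t = −5 or t = 55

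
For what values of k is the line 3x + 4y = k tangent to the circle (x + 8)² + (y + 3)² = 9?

Tangency holds when the distance from the centre (−8, −3) to the line equals the radius 3:
|3·(−8) + 4·(−3) − k| / √25 = 3
|k − (−36)| = 3·5, so k = −21 or k = −51.

k = −51 or k = −21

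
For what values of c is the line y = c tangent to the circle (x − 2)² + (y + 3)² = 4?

For a tangent, require d(centre, line) = r = 2.
|0·2 + 1·(−3) − c| / √1 = 2
|c − (−3)| = 2, so c = −1 or c = −5.

c = −5 or c = −1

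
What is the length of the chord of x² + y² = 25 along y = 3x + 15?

From the line, y = 3x + 15. Substituting:
10x² + 90x + 200 = 0  ⟹  x² + 9x + 20 = 0
x = −4 or x = −5, giving (−4, 3) and (−5, 0).
Chord length = distance between (−4, 3) and (−5, 0) = √10 = √10.

√10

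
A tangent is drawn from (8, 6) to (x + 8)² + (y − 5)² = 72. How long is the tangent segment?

√185

Centre (−8, 5), r² = 72. |PO|² = (16)² + (1)² = 257.
By the tangent–radius right angle, tangent length = √(|PO|² − r²) = √185.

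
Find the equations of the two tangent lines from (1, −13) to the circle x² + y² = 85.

6x + 7y = −85 and 7x − 6y = 85

Write the tangent as mx − y + (−13 − m·(1)) = 0 and set its distance from the centre to √85:
[m·(−1) − (13)]² = 85(m² + 1)
42m² − 13m − 42 = 0, so m = −6/7 or m = 7/6.
With m = −6/7: 6x + 7y = −85. With m = 7/6: 7x − 6y = 85.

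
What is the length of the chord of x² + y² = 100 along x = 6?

16

The distance from (0, 0) to the line is 6, and r² = 100.
Half the chord is √(r² − d²) = √(64), so the full chord is 16.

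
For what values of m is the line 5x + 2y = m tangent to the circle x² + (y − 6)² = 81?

m = 12 ± 9√29

For a tangent, require d(centre, line) = r = 9.
|5·0 + 2·6 − m| / √29 = 9
|m − (12)| = 9√29.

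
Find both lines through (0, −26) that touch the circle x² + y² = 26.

5x + y = −26 and 5x − y = 26

A line y − (−26) = m(x − (0)) is tangent when its distance from (0, 0) is √26:
(0m − (26))² = 26(m² + 1)
m² − 25 = 0, so m = −5 or m = 5.
With m = −5: 5x + y = −26. With m = 5: 5x − y = 26.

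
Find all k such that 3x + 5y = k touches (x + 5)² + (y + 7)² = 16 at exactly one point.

k = −50 ± 4√34

For a tangent, require d(centre, line) = r = 4.
|3·(−5) + 5·(−7) − k| / √34 = 4
|k − (−50)| = 4√34.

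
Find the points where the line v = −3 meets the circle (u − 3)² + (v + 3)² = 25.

From the line, v = −3. Substituting:
u² − 6u − 16 = 0
u = 8 or u = −2, giving (8, −3) and (−2, −3).

(−2, −3) and (8, −3)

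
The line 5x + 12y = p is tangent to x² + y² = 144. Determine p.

p = −156 or p = 156

For a tangent, require d(centre, line) = r = 12.
|5·0 + 12·0 − p| / √169 = 12
|p| = 12·13, so p = 156 or p = −156.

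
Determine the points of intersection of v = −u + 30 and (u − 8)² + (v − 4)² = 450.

(5, 25) and (29, 1)

From the line, v = −u + 30. Substituting:
2u² − 68u + 290 = 0  ⟹  u² − 34u + 145 = 0
u = 29 or u = 5, giving (29, 1) and (5, 25).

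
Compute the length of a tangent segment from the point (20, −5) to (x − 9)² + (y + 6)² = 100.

√22

The centre is (9, −6) and r = 10. The square of the distance from P to the centre is 121 + 1 = 122.
Power of the point: PT² = |PO|² − r² = 22, so PT = √22.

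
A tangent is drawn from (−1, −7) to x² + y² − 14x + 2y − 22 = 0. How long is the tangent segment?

2√7

The centre is (7, −1) and r = 6√2. The square of the distance from P to the centre is 64 + 36 = 100.
Power of the point: PT² = |PO|² − r² = 28, so PT = 2√7.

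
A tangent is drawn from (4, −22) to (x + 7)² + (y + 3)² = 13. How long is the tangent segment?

The centre is (−7, −3) and r = √13. The square of the distance from P to the centre is 121 + 361 = 482.
Power of the point: PT² = |PO|² − r² = 469, so PT = √469.

√469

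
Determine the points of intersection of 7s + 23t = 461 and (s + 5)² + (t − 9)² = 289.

From the line, t = (461 − 7s)/23. Substituting:
578s² + 1734s − 75140 = 0  ⟹  s² + 3s − 130 = 0
s = 10 or s = −13, giving (10, 17) and (−13, 24).

(−13, 24) and (10, 17)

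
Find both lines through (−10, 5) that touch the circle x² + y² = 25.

Let a tangent through (−10, 5) have slope m. Its distance from (0, 0) must equal 5:
(10m − (−5))² = 25(m² + 1)
3m² + 4m = 0, so m = −4/3 or m = 0.
Through (−10, 5) these give 4x + 3y = −25 and y = 5.

4x + 3y = −25 and y = 5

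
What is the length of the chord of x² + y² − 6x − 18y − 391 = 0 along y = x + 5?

31√2

Centre (3, 9), r² = 481. Perpendicular distance d from centre to line = |−1| / √2 = 1/√2.
Chord = 2√(r² − d²) = 2·√(961/2) = 31√2.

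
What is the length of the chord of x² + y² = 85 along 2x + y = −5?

Substitute y = −2x − 5:
5x² + 20x − 60 = 0  ⟹  x² + 4x − 12 = 0
x = 2 or x = −6, giving (2, −9) and (−6, 7).
Chord length = distance between (2, −9) and (−6, 7) = √320 = 8√5.

8√5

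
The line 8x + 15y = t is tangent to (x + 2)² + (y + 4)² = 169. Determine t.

t = −297 or t = 145

The line touches the circle iff its distance from (−2, −4) is 13:
|8·(−2) + 15·(−4) − t| / √289 = 13
|t − (−76)| = 13·17, so t = 145 or t = −297.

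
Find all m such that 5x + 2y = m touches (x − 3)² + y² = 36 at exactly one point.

m = 15 ± 6√29

Tangency holds when the distance from the centre (3, 0) to the line equals the radius 6:
|5·3 + 2·0 − m| / √29 = 6
|m − (15)| = 6√29.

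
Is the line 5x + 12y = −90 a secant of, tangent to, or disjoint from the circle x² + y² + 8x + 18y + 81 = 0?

Substituting the line into the circle gives 169x² + 972x + 324 = 0.
Discriminant = (972)² − 4·169·(324) = 725760 > 0.
Two real roots: the line is a secant.

secant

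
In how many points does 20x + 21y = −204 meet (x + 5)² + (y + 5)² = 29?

2

Substituting the line into the circle gives 841x² + 8370x + 8037 = 0.
Δ = 70056900 − 27036468 = 43020432.
Two real roots: the line is a secant.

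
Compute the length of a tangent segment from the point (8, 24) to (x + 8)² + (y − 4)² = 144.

16√2

The centre is (−8, 4) and r = 12. The square of the distance from P to the centre is 256 + 400 = 656.
The tangent meets the radius at right angles, so tangent² = |PO|² − r² = 656 − 144 = 512.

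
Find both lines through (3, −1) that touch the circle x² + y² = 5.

Let a tangent through (3, −1) have slope m. Its distance from (0, 0) must equal √5:
[m·(−3) − (1)]² = 5(m² + 1)
2m² + 3m − 2 = 0, so m = 1/2 or m = −2.
With m = 1/2: x − 2y = 5. With m = −2: 2x + y = 5.

x − 2y = 5 and 2x + y = 5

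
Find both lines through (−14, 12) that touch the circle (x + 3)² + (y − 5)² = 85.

Let a tangent through (−14, 12) have slope m. Its distance from (−3, 5) must equal √85:
(11m − (−7))² = 85(m² + 1)
18m² + 77m − 18 = 0, so m = −9/2 or m = 2/9.
With m = −9/2: 9x + 2y = −102. With m = 2/9: 2x − 9y = −136.

9x + 2y = −102 and 2x − 9y = −136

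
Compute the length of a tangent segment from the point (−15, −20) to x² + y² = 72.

With centre O = (0, 0), |OP|² = 625 and r² = 72.
The tangent meets the radius at right angles, so tangent² = |PO|² − r² = 625 − 72 = 553.

√553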